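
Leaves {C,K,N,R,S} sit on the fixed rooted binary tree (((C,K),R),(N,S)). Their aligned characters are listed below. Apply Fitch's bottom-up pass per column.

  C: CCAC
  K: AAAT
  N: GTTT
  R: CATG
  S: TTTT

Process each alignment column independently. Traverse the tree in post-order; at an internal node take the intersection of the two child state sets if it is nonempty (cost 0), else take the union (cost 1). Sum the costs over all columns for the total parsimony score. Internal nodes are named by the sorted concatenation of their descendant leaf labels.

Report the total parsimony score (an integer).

8

[col 0] CK: children C:{C}, K:{A} ∪→ {A,C}; cost 1
[col 0] CKR: children CK:{A,C}, R:{C} ∩→ {C}; cost 0
[col 0] NS: children N:{G}, S:{T} ∪→ {G,T}; cost 1
[col 0] CKNRS: children CKR:{C}, NS:{G,T} ∪→ {C,G,T}; cost 1
[col 1] CK: children C:{C}, K:{A} ∪→ {A,C}; cost 1
[col 1] CKR: children CK:{A,C}, R:{A} ∩→ {A}; cost 0
[col 1] NS: children N:{T}, S:{T} ∩→ {T}; cost 0
[col 1] CKNRS: children CKR:{A}, NS:{T} ∪→ {A,T}; cost 1
[col 2] CK: children C:{A}, K:{A} ∩→ {A}; cost 0
[col 2] CKR: children CK:{A}, R:{T} ∪→ {A,T}; cost 1
[col 2] NS: children N:{T}, S:{T} ∩→ {T}; cost 0
[col 2] CKNRS: children CKR:{A,T}, NS:{T} ∩→ {T}; cost 0
[col 3] CK: children C:{C}, K:{T} ∪→ {C,T}; cost 1
[col 3] CKR: children CK:{C,T}, R:{G} ∪→ {C,G,T}; cost 1
[col 3] NS: children N:{T}, S:{T} ∩→ {T}; cost 0
[col 3] CKNRS: children CKR:{C,G,T}, NS:{T} ∩→ {T}; cost 0
per-site changes: [3, 2, 1, 2]; total = 8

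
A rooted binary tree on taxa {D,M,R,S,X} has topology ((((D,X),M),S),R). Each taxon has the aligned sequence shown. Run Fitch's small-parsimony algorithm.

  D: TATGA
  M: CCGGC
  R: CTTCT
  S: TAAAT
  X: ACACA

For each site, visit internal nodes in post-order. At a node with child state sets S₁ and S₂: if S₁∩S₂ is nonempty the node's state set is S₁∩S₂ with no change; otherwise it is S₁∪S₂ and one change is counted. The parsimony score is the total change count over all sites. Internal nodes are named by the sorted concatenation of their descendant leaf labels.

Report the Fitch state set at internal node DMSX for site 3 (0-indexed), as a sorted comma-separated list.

A,G

[col 0] DX: children D:{T}, X:{A} ∪→ {A,T}; cost 1
[col 0] DMX: children DX:{A,T}, M:{C} ∪→ {A,C,T}; cost 1
[col 0] DMSX: children DMX:{A,C,T}, S:{T} ∩→ {T}; cost 0
[col 0] DMRSX: children DMSX:{T}, R:{C} ∪→ {C,T}; cost 1
[col 1] DX: children D:{A}, X:{C} ∪→ {A,C}; cost 1
[col 1] DMX: children DX:{A,C}, M:{C} ∩→ {C}; cost 0
[col 1] DMSX: children DMX:{C}, S:{A} ∪→ {A,C}; cost 1
[col 1] DMRSX: children DMSX:{A,C}, R:{T} ∪→ {A,C,T}; cost 1
[col 2] DX: children D:{T}, X:{A} ∪→ {A,T}; cost 1
[col 2] DMX: children DX:{A,T}, M:{G} ∪→ {A,G,T}; cost 1
[col 2] DMSX: children DMX:{A,G,T}, S:{A} ∩→ {A}; cost 0
[col 2] DMRSX: children DMSX:{A}, R:{T} ∪→ {A,T}; cost 1
[col 3] DX: children D:{G}, X:{C} ∪→ {C,G}; cost 1
[col 3] DMX: children DX:{C,G}, M:{G} ∩→ {G}; cost 0
[col 3] DMSX: children DMX:{G}, S:{A} ∪→ {A,G}; cost 1
[col 3] DMRSX: children DMSX:{A,G}, R:{C} ∪→ {A,C,G}; cost 1
[col 4] DX: children D:{A}, X:{A} ∩→ {A}; cost 0
[col 4] DMX: children DX:{A}, M:{C} ∪→ {A,C}; cost 1
[col 4] DMSX: children DMX:{A,C}, S:{T} ∪→ {A,C,T}; cost 1
[col 4] DMRSX: children DMSX:{A,C,T}, R:{T} ∩→ {T}; cost 0
per-site changes: [3, 3, 3, 3, 2]; total = 14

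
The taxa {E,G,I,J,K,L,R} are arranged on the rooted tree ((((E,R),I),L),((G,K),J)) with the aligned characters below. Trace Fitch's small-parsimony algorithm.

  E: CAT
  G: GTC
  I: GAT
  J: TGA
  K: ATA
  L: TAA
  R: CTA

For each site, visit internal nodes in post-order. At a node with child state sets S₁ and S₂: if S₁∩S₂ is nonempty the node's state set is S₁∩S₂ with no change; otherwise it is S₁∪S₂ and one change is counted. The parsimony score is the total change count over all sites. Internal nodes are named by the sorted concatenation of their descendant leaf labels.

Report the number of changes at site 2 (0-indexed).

site 0, node ER: E={C} ∩ R={C} → {C} (+0)
site 0, node EIR: ER={C} ∪ I={G} → {C,G} (+1)
site 0, node EILR: EIR={C,G} ∪ L={T} → {C,G,T} (+1)
site 0, node GK: G={G} ∪ K={A} → {A,G} (+1)
site 0, node GJK: GK={A,G} ∪ J={T} → {A,G,T} (+1)
site 0, node EGIJKLR: EILR={C,G,T} ∩ GJK={A,G,T} → {G,T} (+0)
site 1, node ER: E={A} ∪ R={T} → {A,T} (+1)
site 1, node EIR: ER={A,T} ∩ I={A} → {A} (+0)
site 1, node EILR: EIR={A} ∩ L={A} → {A} (+0)
site 1, node GK: G={T} ∩ K={T} → {T} (+0)
site 1, node GJK: GK={T} ∪ J={G} → {G,T} (+1)
site 1, node EGIJKLR: EILR={A} ∪ GJK={G,T} → {A,G,T} (+1)
site 2, node ER: E={T} ∪ R={A} → {A,T} (+1)
site 2, node EIR: ER={A,T} ∩ I={T} → {T} (+0)
site 2, node EILR: EIR={T} ∪ L={A} → {A,T} (+1)
site 2, node GK: G={C} ∪ K={A} → {A,C} (+1)
site 2, node GJK: GK={A,C} ∩ J={A} → {A} (+0)
site 2, node EGIJKLR: EILR={A,T} ∩ GJK={A} → {A} (+0)
per-site changes: [4, 3, 3]; total = 10

3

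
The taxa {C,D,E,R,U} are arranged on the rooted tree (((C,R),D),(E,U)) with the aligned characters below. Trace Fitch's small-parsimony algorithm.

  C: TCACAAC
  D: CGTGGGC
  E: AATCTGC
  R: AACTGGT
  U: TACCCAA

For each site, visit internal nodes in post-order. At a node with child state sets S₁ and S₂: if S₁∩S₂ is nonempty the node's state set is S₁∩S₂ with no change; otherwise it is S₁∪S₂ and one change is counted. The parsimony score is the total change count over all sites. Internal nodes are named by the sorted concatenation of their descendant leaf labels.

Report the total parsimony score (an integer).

17

[col 0] CR: children C:{T}, R:{A} ∪→ {A,T}; cost 1
[col 0] CDR: children CR:{A,T}, D:{C} ∪→ {A,C,T}; cost 1
[col 0] EU: children E:{A}, U:{T} ∪→ {A,T}; cost 1
[col 0] CDERU: children CDR:{A,C,T}, EU:{A,T} ∩→ {A,T}; cost 0
[col 1] CR: children C:{C}, R:{A} ∪→ {A,C}; cost 1
[col 1] CDR: children CR:{A,C}, D:{G} ∪→ {A,C,G}; cost 1
[col 1] EU: children E:{A}, U:{A} ∩→ {A}; cost 0
[col 1] CDERU: children CDR:{A,C,G}, EU:{A} ∩→ {A}; cost 0
[col 2] CR: children C:{A}, R:{C} ∪→ {A,C}; cost 1
[col 2] CDR: children CR:{A,C}, D:{T} ∪→ {A,C,T}; cost 1
[col 2] EU: children E:{T}, U:{C} ∪→ {C,T}; cost 1
[col 2] CDERU: children CDR:{A,C,T}, EU:{C,T} ∩→ {C,T}; cost 0
[col 3] CR: children C:{C}, R:{T} ∪→ {C,T}; cost 1
[col 3] CDR: children CR:{C,T}, D:{G} ∪→ {C,G,T}; cost 1
[col 3] EU: children E:{C}, U:{C} ∩→ {C}; cost 0
[col 3] CDERU: children CDR:{C,G,T}, EU:{C} ∩→ {C}; cost 0
[col 4] CR: children C:{A}, R:{G} ∪→ {A,G}; cost 1
[col 4] CDR: children CR:{A,G}, D:{G} ∩→ {G}; cost 0
[col 4] EU: children E:{T}, U:{C} ∪→ {C,T}; cost 1
[col 4] CDERU: children CDR:{G}, EU:{C,T} ∪→ {C,G,T}; cost 1
[col 5] CR: children C:{A}, R:{G} ∪→ {A,G}; cost 1
[col 5] CDR: children CR:{A,G}, D:{G} ∩→ {G}; cost 0
[col 5] EU: children E:{G}, U:{A} ∪→ {A,G}; cost 1
[col 5] CDERU: children CDR:{G}, EU:{A,G} ∩→ {G}; cost 0
[col 6] CR: children C:{C}, R:{T} ∪→ {C,T}; cost 1
[col 6] CDR: children CR:{C,T}, D:{C} ∩→ {C}; cost 0
[col 6] EU: children E:{C}, U:{A} ∪→ {A,C}; cost 1
[col 6] CDERU: children CDR:{C}, EU:{A,C} ∩→ {C}; cost 0
per-site changes: [3, 2, 3, 2, 3, 2, 2]; total = 17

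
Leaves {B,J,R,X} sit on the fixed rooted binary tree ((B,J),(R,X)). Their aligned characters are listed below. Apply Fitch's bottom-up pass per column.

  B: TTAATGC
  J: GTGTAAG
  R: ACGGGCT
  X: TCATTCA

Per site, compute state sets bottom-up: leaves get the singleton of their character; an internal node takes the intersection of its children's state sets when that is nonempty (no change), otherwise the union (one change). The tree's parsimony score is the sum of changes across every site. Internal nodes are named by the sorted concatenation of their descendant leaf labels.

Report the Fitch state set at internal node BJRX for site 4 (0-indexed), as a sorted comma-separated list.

BJ@0: {T} ∪ {G} = {G,T} (union, +1)
RX@0: {A} ∪ {T} = {A,T} (union, +1)
BJRX@0: {G,T} ∩ {A,T} = {T} (intersection, +0)
BJ@1: {T} ∩ {T} = {T} (intersection, +0)
RX@1: {C} ∩ {C} = {C} (intersection, +0)
BJRX@1: {T} ∪ {C} = {C,T} (union, +1)
BJ@2: {A} ∪ {G} = {A,G} (union, +1)
RX@2: {G} ∪ {A} = {A,G} (union, +1)
BJRX@2: {A,G} ∩ {A,G} = {A,G} (intersection, +0)
BJ@3: {A} ∪ {T} = {A,T} (union, +1)
RX@3: {G} ∪ {T} = {G,T} (union, +1)
BJRX@3: {A,T} ∩ {G,T} = {T} (intersection, +0)
BJ@4: {T} ∪ {A} = {A,T} (union, +1)
RX@4: {G} ∪ {T} = {G,T} (union, +1)
BJRX@4: {A,T} ∩ {G,T} = {T} (intersection, +0)
BJ@5: {G} ∪ {A} = {A,G} (union, +1)
RX@5: {C} ∩ {C} = {C} (intersection, +0)
BJRX@5: {A,G} ∪ {C} = {A,C,G} (union, +1)
BJ@6: {C} ∪ {G} = {C,G} (union, +1)
RX@6: {T} ∪ {A} = {A,T} (union, +1)
BJRX@6: {C,G} ∪ {A,T} = {A,C,G,T} (union, +1)
per-site changes: [2, 1, 2, 2, 2, 2, 3]; total = 14

T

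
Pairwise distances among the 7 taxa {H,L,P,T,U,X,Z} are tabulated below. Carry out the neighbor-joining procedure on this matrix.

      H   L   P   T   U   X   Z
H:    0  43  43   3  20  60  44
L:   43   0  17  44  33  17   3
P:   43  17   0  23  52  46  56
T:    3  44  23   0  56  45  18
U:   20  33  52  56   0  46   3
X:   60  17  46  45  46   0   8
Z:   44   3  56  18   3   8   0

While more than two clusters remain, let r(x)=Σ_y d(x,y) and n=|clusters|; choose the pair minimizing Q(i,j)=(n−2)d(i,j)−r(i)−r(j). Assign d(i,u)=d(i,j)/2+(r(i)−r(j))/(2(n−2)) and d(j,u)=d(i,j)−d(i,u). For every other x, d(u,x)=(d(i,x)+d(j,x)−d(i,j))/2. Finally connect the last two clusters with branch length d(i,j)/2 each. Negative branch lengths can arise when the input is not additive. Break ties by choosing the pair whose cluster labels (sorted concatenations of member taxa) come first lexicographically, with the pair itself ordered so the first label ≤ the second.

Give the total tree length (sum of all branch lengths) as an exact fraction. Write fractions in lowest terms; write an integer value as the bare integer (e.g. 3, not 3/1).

321/4

step 1: merge (H,T) at d=3, Q=-387; branch lengths H→39/10, T→-9/10; new cluster HT
  updated: d(HT,L)=42, d(HT,P)=63/2, d(HT,U)=73/2, d(HT,X)=51, d(HT,Z)=59/2
step 2: merge (HT,P) at d=63/2, Q=-267; branch lengths HT→57/4, P→69/4; new cluster HPT
  updated: d(HPT,L)=55/4, d(HPT,U)=57/2, d(HPT,X)=131/4, d(HPT,Z)=27
step 3: merge (U,Z) at d=3, Q=-285/2; branch lengths U→157/12, Z→-121/12; new cluster UZ
  updated: d(HPT,UZ)=105/4, d(L,UZ)=33/2, d(UZ,X)=51/2
step 4: merge (HPT,L) at d=55/4, Q=-185/2; branch lengths HPT→53/4, L→1/2; new cluster HLPT
  updated: d(HLPT,UZ)=29/2, d(HLPT,X)=18
step 5: merge (HLPT,UZ) at d=29/2, Q=-58; branch lengths HLPT→7/2, UZ→11; new cluster HLPTUZ
  updated: d(HLPTUZ,X)=29/2
step 6: merge (HLPTUZ,X) at d=29/2; branch lengths HLPTUZ→29/4, X→29/4; new cluster HLPTUXZ
final tree: (((((H:39/10,T:-9/10):57/4,P:69/4):53/4,L:1/2):7/2,(U:157/12,Z:-121/12):11):29/4,X:29/4)
total length: 321/4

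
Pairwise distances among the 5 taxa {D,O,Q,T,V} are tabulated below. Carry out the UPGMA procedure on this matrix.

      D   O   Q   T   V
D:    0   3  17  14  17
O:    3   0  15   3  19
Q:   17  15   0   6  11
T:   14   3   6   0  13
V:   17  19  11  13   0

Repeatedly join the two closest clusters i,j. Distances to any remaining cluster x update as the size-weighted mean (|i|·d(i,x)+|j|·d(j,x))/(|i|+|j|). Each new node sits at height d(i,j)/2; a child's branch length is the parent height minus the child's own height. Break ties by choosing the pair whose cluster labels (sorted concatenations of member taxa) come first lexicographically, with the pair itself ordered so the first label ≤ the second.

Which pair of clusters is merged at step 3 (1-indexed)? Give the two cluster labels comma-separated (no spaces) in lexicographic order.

QT,V

1. join D+O (d=3) ⇒ DO; edges |D|=3/2, |O|=3/2
  updated: d(DO,Q)=16, d(DO,T)=17/2, d(DO,V)=18
2. join Q+T (d=6) ⇒ QT; edges |Q|=3, |T|=3
  updated: d(DO,QT)=49/4, d(QT,V)=12
3. join QT+V (d=12) ⇒ QTV; edges |QT|=3, |V|=6
  updated: d(DO,QTV)=85/6
4. join DO+QTV (d=85/6) ⇒ DOQTV; edges |DO|=67/12, |QTV|=13/12
final tree: ((D:3/2,O:3/2):67/12,((Q:3,T:3):3,V:6):13/12)
total length: 74/3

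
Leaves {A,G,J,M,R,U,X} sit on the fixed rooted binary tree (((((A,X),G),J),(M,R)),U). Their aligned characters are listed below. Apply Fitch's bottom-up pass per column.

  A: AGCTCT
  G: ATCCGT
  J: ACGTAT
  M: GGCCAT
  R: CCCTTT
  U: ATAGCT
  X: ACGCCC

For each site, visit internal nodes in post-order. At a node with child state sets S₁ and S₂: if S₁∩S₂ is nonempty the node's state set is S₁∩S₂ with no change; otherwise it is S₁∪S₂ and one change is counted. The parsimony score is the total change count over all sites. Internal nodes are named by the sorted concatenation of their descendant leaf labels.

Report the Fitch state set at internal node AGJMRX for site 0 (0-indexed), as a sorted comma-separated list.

[col 0] AX: children A:{A}, X:{A} ∩→ {A}; cost 0
[col 0] AGX: children AX:{A}, G:{A} ∩→ {A}; cost 0
[col 0] AGJX: children AGX:{A}, J:{A} ∩→ {A}; cost 0
[col 0] MR: children M:{G}, R:{C} ∪→ {C,G}; cost 1
[col 0] AGJMRX: children AGJX:{A}, MR:{C,G} ∪→ {A,C,G}; cost 1
[col 0] AGJMRUX: children AGJMRX:{A,C,G}, U:{A} ∩→ {A}; cost 0
[col 1] AX: children A:{G}, X:{C} ∪→ {C,G}; cost 1
[col 1] AGX: children AX:{C,G}, G:{T} ∪→ {C,G,T}; cost 1
[col 1] AGJX: children AGX:{C,G,T}, J:{C} ∩→ {C}; cost 0
[col 1] MR: children M:{G}, R:{C} ∪→ {C,G}; cost 1
[col 1] AGJMRX: children AGJX:{C}, MR:{C,G} ∩→ {C}; cost 0
[col 1] AGJMRUX: children AGJMRX:{C}, U:{T} ∪→ {C,T}; cost 1
[col 2] AX: children A:{C}, X:{G} ∪→ {C,G}; cost 1
[col 2] AGX: children AX:{C,G}, G:{C} ∩→ {C}; cost 0
[col 2] AGJX: children AGX:{C}, J:{G} ∪→ {C,G}; cost 1
[col 2] MR: children M:{C}, R:{C} ∩→ {C}; cost 0
[col 2] AGJMRX: children AGJX:{C,G}, MR:{C} ∩→ {C}; cost 0
[col 2] AGJMRUX: children AGJMRX:{C}, U:{A} ∪→ {A,C}; cost 1
[col 3] AX: children A:{T}, X:{C} ∪→ {C,T}; cost 1
[col 3] AGX: children AX:{C,T}, G:{C} ∩→ {C}; cost 0
[col 3] AGJX: children AGX:{C}, J:{T} ∪→ {C,T}; cost 1
[col 3] MR: children M:{C}, R:{T} ∪→ {C,T}; cost 1
[col 3] AGJMRX: children AGJX:{C,T}, MR:{C,T} ∩→ {C,T}; cost 0
[col 3] AGJMRUX: children AGJMRX:{C,T}, U:{G} ∪→ {C,G,T}; cost 1
[col 4] AX: children A:{C}, X:{C} ∩→ {C}; cost 0
[col 4] AGX: children AX:{C}, G:{G} ∪→ {C,G}; cost 1
[col 4] AGJX: children AGX:{C,G}, J:{A} ∪→ {A,C,G}; cost 1
[col 4] MR: children M:{A}, R:{T} ∪→ {A,T}; cost 1
[col 4] AGJMRX: children AGJX:{A,C,G}, MR:{A,T} ∩→ {A}; cost 0
[col 4] AGJMRUX: children AGJMRX:{A}, U:{C} ∪→ {A,C}; cost 1
[col 5] AX: children A:{T}, X:{C} ∪→ {C,T}; cost 1
[col 5] AGX: children AX:{C,T}, G:{T} ∩→ {T}; cost 0
[col 5] AGJX: children AGX:{T}, J:{T} ∩→ {T}; cost 0
[col 5] MR: children M:{T}, R:{T} ∩→ {T}; cost 0
[col 5] AGJMRX: children AGJX:{T}, MR:{T} ∩→ {T}; cost 0
[col 5] AGJMRUX: children AGJMRX:{T}, U:{T} ∩→ {T}; cost 0
per-site changes: [2, 4, 3, 4, 4, 1]; total = 18

A,C,G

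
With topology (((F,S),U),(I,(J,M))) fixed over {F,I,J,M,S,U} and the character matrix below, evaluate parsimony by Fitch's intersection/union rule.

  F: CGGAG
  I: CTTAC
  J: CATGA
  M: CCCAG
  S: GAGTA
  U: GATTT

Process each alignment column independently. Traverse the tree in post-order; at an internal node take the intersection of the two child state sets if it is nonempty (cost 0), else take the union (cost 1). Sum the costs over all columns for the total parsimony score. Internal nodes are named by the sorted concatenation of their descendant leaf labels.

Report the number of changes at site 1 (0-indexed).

site 0, node FS: F={C} ∪ S={G} → {C,G} (+1)
site 0, node FSU: FS={C,G} ∩ U={G} → {G} (+0)
site 0, node JM: J={C} ∩ M={C} → {C} (+0)
site 0, node IJM: I={C} ∩ JM={C} → {C} (+0)
site 0, node FIJMSU: FSU={G} ∪ IJM={C} → {C,G} (+1)
site 1, node FS: F={G} ∪ S={A} → {A,G} (+1)
site 1, node FSU: FS={A,G} ∩ U={A} → {A} (+0)
site 1, node JM: J={A} ∪ M={C} → {A,C} (+1)
site 1, node IJM: I={T} ∪ JM={A,C} → {A,C,T} (+1)
site 1, node FIJMSU: FSU={A} ∩ IJM={A,C,T} → {A} (+0)
site 2, node FS: F={G} ∩ S={G} → {G} (+0)
site 2, node FSU: FS={G} ∪ U={T} → {G,T} (+1)
site 2, node JM: J={T} ∪ M={C} → {C,T} (+1)
site 2, node IJM: I={T} ∩ JM={C,T} → {T} (+0)
site 2, node FIJMSU: FSU={G,T} ∩ IJM={T} → {T} (+0)
site 3, node FS: F={A} ∪ S={T} → {A,T} (+1)
site 3, node FSU: FS={A,T} ∩ U={T} → {T} (+0)
site 3, node JM: J={G} ∪ M={A} → {A,G} (+1)
site 3, node IJM: I={A} ∩ JM={A,G} → {A} (+0)
site 3, node FIJMSU: FSU={T} ∪ IJM={A} → {A,T} (+1)
site 4, node FS: F={G} ∪ S={A} → {A,G} (+1)
site 4, node FSU: FS={A,G} ∪ U={T} → {A,G,T} (+1)
site 4, node JM: J={A} ∪ M={G} → {A,G} (+1)
site 4, node IJM: I={C} ∪ JM={A,G} → {A,C,G} (+1)
site 4, node FIJMSU: FSU={A,G,T} ∩ IJM={A,C,G} → {A,G} (+0)
per-site changes: [2, 3, 2, 3, 4]; total = 14

3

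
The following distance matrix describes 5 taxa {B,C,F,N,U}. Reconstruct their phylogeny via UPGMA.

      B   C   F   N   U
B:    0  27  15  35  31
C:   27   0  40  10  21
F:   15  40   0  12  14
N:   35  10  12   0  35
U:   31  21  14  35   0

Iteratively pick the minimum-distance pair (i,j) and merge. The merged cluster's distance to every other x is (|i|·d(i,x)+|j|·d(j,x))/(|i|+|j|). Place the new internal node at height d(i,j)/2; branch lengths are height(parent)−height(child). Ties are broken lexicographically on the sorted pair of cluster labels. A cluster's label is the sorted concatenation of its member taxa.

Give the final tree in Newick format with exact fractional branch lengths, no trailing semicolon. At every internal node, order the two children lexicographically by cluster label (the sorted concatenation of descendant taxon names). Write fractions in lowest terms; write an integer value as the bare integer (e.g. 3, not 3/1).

((B:23/2,(F:7,U:7):9/2):8/3,(C:5,N:5):55/6)

step 1: merge (C,N) at d=10; branch lengths C→5, N→5; new cluster CN
  updated: d(B,CN)=31, d(CN,F)=26, d(CN,U)=28
step 2: merge (F,U) at d=14; branch lengths F→7, U→7; new cluster FU
  updated: d(B,FU)=23, d(CN,FU)=27
step 3: merge (B,FU) at d=23; branch lengths B→23/2, FU→9/2; new cluster BFU
  updated: d(BFU,CN)=85/3
step 4: merge (BFU,CN) at d=85/3; branch lengths BFU→8/3, CN→55/6; new cluster BCFNU
final tree: ((B:23/2,(F:7,U:7):9/2):8/3,(C:5,N:5):55/6)
total length: 311/6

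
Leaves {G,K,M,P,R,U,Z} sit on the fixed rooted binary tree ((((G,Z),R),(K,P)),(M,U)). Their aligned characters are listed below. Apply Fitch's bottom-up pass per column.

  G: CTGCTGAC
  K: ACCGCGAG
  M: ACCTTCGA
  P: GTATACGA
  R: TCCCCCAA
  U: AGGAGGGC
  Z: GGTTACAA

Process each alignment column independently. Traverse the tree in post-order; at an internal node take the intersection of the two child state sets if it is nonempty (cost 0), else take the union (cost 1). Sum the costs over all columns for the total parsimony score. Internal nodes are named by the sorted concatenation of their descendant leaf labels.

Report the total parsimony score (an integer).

site 0, node GZ: G={C} ∪ Z={G} → {C,G} (+1)
site 0, node GRZ: GZ={C,G} ∪ R={T} → {C,G,T} (+1)
site 0, node KP: K={A} ∪ P={G} → {A,G} (+1)
site 0, node GKPRZ: GRZ={C,G,T} ∩ KP={A,G} → {G} (+0)
site 0, node MU: M={A} ∩ U={A} → {A} (+0)
site 0, node GKMPRUZ: GKPRZ={G} ∪ MU={A} → {A,G} (+1)
site 1, node GZ: G={T} ∪ Z={G} → {G,T} (+1)
site 1, node GRZ: GZ={G,T} ∪ R={C} → {C,G,T} (+1)
site 1, node KP: K={C} ∪ P={T} → {C,T} (+1)
site 1, node GKPRZ: GRZ={C,G,T} ∩ KP={C,T} → {C,T} (+0)
site 1, node MU: M={C} ∪ U={G} → {C,G} (+1)
site 1, node GKMPRUZ: GKPRZ={C,T} ∩ MU={C,G} → {C} (+0)
site 2, node GZ: G={G} ∪ Z={T} → {G,T} (+1)
site 2, node GRZ: GZ={G,T} ∪ R={C} → {C,G,T} (+1)
site 2, node KP: K={C} ∪ P={A} → {A,C} (+1)
site 2, node GKPRZ: GRZ={C,G,T} ∩ KP={A,C} → {C} (+0)
site 2, node MU: M={C} ∪ U={G} → {C,G} (+1)
site 2, node GKMPRUZ: GKPRZ={C} ∩ MU={C,G} → {C} (+0)
site 3, node GZ: G={C} ∪ Z={T} → {C,T} (+1)
site 3, node GRZ: GZ={C,T} ∩ R={C} → {C} (+0)
site 3, node KP: K={G} ∪ P={T} → {G,T} (+1)
site 3, node GKPRZ: GRZ={C} ∪ KP={G,T} → {C,G,T} (+1)
site 3, node MU: M={T} ∪ U={A} → {A,T} (+1)
site 3, node GKMPRUZ: GKPRZ={C,G,T} ∩ MU={A,T} → {T} (+0)
site 4, node GZ: G={T} ∪ Z={A} → {A,T} (+1)
site 4, node GRZ: GZ={A,T} ∪ R={C} → {A,C,T} (+1)
site 4, node KP: K={C} ∪ P={A} → {A,C} (+1)
site 4, node GKPRZ: GRZ={A,C,T} ∩ KP={A,C} → {A,C} (+0)
site 4, node MU: M={T} ∪ U={G} → {G,T} (+1)
site 4, node GKMPRUZ: GKPRZ={A,C} ∪ MU={G,T} → {A,C,G,T} (+1)
site 5, node GZ: G={G} ∪ Z={C} → {C,G} (+1)
site 5, node GRZ: GZ={C,G} ∩ R={C} → {C} (+0)
site 5, node KP: K={G} ∪ P={C} → {C,G} (+1)
site 5, node GKPRZ: GRZ={C} ∩ KP={C,G} → {C} (+0)
site 5, node MU: M={C} ∪ U={G} → {C,G} (+1)
site 5, node GKMPRUZ: GKPRZ={C} ∩ MU={C,G} → {C} (+0)
site 6, node GZ: G={A} ∩ Z={A} → {A} (+0)
site 6, node GRZ: GZ={A} ∩ R={A} → {A} (+0)
site 6, node KP: K={A} ∪ P={G} → {A,G} (+1)
site 6, node GKPRZ: GRZ={A} ∩ KP={A,G} → {A} (+0)
site 6, node MU: M={G} ∩ U={G} → {G} (+0)
site 6, node GKMPRUZ: GKPRZ={A} ∪ MU={G} → {A,G} (+1)
site 7, node GZ: G={C} ∪ Z={A} → {A,C} (+1)
site 7, node GRZ: GZ={A,C} ∩ R={A} → {A} (+0)
site 7, node KP: K={G} ∪ P={A} → {A,G} (+1)
site 7, node GKPRZ: GRZ={A} ∩ KP={A,G} → {A} (+0)
site 7, node MU: M={A} ∪ U={C} → {A,C} (+1)
site 7, node GKMPRUZ: GKPRZ={A} ∩ MU={A,C} → {A} (+0)
per-site changes: [4, 4, 4, 4, 5, 3, 2, 3]; total = 29

29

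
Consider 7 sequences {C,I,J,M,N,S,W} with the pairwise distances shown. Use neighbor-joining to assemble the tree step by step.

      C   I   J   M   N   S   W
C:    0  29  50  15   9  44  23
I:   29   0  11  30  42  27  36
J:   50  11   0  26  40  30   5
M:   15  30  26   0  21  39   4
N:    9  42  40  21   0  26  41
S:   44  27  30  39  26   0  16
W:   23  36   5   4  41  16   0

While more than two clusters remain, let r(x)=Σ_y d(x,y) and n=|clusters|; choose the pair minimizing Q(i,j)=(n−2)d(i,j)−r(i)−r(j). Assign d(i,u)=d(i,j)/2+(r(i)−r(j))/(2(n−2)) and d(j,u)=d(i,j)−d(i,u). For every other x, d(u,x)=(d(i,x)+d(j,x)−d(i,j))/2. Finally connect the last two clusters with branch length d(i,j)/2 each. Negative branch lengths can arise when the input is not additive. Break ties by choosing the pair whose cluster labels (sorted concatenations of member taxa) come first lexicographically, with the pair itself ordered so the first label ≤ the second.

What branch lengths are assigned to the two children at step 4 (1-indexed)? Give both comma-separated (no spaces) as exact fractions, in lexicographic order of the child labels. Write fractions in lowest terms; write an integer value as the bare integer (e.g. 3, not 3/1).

1. join C+N (d=9, Q=-304) ⇒ CN; edges |C|=18/5, |N|=27/5
  updated: d(CN,I)=31, d(CN,J)=81/2, d(CN,M)=27/2, d(CN,S)=61/2, d(CN,W)=55/2
2. join I+J (d=11, Q=-407/2) ⇒ IJ; edges |I|=133/16, |J|=43/16
  updated: d(CN,IJ)=121/4, d(IJ,M)=45/2, d(IJ,S)=23, d(IJ,W)=15
3. join CN+M (d=27/2, Q=-561/4) ⇒ CMN; edges |CN|=253/24, |M|=71/24
  updated: d(CMN,IJ)=157/8, d(CMN,S)=28, d(CMN,W)=9
4. join CMN+W (d=9, Q=-629/8) ⇒ CMNW; edges |CMN|=277/32, |W|=11/32
  updated: d(CMNW,IJ)=205/16, d(CMNW,S)=35/2
5. join CMNW+IJ (d=205/16, Q=-853/16) ⇒ CIJMNW; edges |CMNW|=117/32, |IJ|=293/32
  updated: d(CIJMNW,S)=443/32
6. join CIJMNW+S (d=443/32) ⇒ CIJMNSW; edges |CIJMNW|=443/64, |S|=443/64
final tree: (((((C:18/5,N:27/5):253/24,M:71/24):277/32,W:11/32):117/32,(I:133/16,J:43/16):293/32):443/64,S:443/64)
total length: 2213/32

277/32,11/32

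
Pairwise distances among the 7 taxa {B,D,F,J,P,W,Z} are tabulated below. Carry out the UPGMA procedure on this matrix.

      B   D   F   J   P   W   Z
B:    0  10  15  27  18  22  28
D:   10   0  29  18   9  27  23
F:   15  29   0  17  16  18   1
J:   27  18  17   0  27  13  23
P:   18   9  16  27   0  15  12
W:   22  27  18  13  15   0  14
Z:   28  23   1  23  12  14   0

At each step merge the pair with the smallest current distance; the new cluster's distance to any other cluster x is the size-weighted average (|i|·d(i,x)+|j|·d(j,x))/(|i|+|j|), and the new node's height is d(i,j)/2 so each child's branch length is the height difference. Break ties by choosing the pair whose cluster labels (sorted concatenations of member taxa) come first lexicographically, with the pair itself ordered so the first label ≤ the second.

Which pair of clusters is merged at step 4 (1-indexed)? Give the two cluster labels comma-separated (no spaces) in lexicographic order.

iteration 1: select F,Z (d=1); attach at lengths (1/2, 1/2); label the merged cluster FZ
  updated: d(B,FZ)=43/2, d(D,FZ)=26, d(FZ,J)=20, d(FZ,P)=14, d(FZ,W)=16
iteration 2: select D,P (d=9); attach at lengths (9/2, 9/2); label the merged cluster DP
  updated: d(B,DP)=14, d(DP,FZ)=20, d(DP,J)=45/2, d(DP,W)=21
iteration 3: select J,W (d=13); attach at lengths (13/2, 13/2); label the merged cluster JW
  updated: d(B,JW)=49/2, d(DP,JW)=87/4, d(FZ,JW)=18
iteration 4: select B,DP (d=14); attach at lengths (7, 5/2); label the merged cluster BDP
  updated: d(BDP,FZ)=41/2, d(BDP,JW)=68/3
iteration 5: select FZ,JW (d=18); attach at lengths (17/2, 5/2); label the merged cluster FJWZ
  updated: d(BDP,FJWZ)=259/12
iteration 6: select BDP,FJWZ (d=259/12); attach at lengths (91/24, 43/24); label the merged cluster BDFJPWZ
final tree: ((B:7,(D:9/2,P:9/2):5/2):91/24,((F:1/2,Z:1/2):17/2,(J:13/2,W:13/2):5/2):43/24)
total length: 589/12

B,DP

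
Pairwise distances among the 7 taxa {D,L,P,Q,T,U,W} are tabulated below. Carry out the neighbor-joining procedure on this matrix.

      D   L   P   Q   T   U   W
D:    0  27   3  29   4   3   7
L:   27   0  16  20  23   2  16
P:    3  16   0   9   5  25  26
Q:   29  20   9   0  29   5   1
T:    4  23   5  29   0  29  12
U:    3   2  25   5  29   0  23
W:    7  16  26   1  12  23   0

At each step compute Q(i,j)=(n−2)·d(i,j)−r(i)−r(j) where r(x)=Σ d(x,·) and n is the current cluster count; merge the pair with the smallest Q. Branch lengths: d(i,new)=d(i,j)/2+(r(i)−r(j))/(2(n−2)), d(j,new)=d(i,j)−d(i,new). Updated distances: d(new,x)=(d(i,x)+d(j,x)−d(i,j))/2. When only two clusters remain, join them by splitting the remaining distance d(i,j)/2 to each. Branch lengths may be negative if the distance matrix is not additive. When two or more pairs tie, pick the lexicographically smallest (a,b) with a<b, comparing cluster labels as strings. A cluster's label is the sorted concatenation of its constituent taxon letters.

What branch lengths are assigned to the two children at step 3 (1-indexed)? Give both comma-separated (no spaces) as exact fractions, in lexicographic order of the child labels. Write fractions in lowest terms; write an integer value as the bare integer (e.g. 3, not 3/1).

1. join L+U (d=2, Q=-181) ⇒ LU; edges |L|=27/10, |U|=-7/10
  updated: d(D,LU)=14, d(LU,P)=39/2, d(LU,Q)=23/2, d(LU,T)=25, d(LU,W)=37/2
2. join Q+W (d=1, Q=-140) ⇒ QW; edges |Q|=19/8, |W|=-11/8
  updated: d(D,QW)=35/2, d(LU,QW)=29/2, d(P,QW)=17, d(QW,T)=20
3. join LU+QW (d=29/2, Q=-197/2) ⇒ LQUW; edges |LU|=95/12, |QW|=79/12
  updated: d(D,LQUW)=17/2, d(LQUW,P)=11, d(LQUW,T)=61/4
4. join D+LQUW (d=17/2, Q=-133/4) ⇒ DLQUW; edges |D|=-9/16, |LQUW|=145/16
  updated: d(DLQUW,P)=11/4, d(DLQUW,T)=43/8
5. join DLQUW+P (d=11/4, Q=-105/8) ⇒ DLPQUW; edges |DLQUW|=25/16, |P|=19/16
  updated: d(DLPQUW,T)=61/16
6. join DLPQUW+T (d=61/16) ⇒ DLPQTUW; edges |DLPQUW|=61/32, |T|=61/32
final tree: (((D:-9/16,((L:27/10,U:-7/10):95/12,(Q:19/8,W:-11/8):79/12):145/16):25/16,P:19/16):61/32,T:61/32)
total length: 521/16

95/12,79/12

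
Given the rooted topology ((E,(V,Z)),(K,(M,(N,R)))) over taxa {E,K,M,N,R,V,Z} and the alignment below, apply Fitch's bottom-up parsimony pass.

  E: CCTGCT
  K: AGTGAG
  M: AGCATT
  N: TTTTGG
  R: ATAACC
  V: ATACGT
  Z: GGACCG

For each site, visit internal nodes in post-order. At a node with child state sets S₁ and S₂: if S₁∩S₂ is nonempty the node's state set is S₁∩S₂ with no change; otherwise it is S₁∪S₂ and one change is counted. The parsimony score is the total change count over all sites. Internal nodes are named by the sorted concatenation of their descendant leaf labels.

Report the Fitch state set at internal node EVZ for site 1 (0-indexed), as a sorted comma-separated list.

C,G,T

VZ@0: {A} ∪ {G} = {A,G} (union, +1)
EVZ@0: {C} ∪ {A,G} = {A,C,G} (union, +1)
NR@0: {T} ∪ {A} = {A,T} (union, +1)
MNR@0: {A} ∩ {A,T} = {A} (intersection, +0)
KMNR@0: {A} ∩ {A} = {A} (intersection, +0)
EKMNRVZ@0: {A,C,G} ∩ {A} = {A} (intersection, +0)
VZ@1: {T} ∪ {G} = {G,T} (union, +1)
EVZ@1: {C} ∪ {G,T} = {C,G,T} (union, +1)
NR@1: {T} ∩ {T} = {T} (intersection, +0)
MNR@1: {G} ∪ {T} = {G,T} (union, +1)
KMNR@1: {G} ∩ {G,T} = {G} (intersection, +0)
EKMNRVZ@1: {C,G,T} ∩ {G} = {G} (intersection, +0)
VZ@2: {A} ∩ {A} = {A} (intersection, +0)
EVZ@2: {T} ∪ {A} = {A,T} (union, +1)
NR@2: {T} ∪ {A} = {A,T} (union, +1)
MNR@2: {C} ∪ {A,T} = {A,C,T} (union, +1)
KMNR@2: {T} ∩ {A,C,T} = {T} (intersection, +0)
EKMNRVZ@2: {A,T} ∩ {T} = {T} (intersection, +0)
VZ@3: {C} ∩ {C} = {C} (intersection, +0)
EVZ@3: {G} ∪ {C} = {C,G} (union, +1)
NR@3: {T} ∪ {A} = {A,T} (union, +1)
MNR@3: {A} ∩ {A,T} = {A} (intersection, +0)
KMNR@3: {G} ∪ {A} = {A,G} (union, +1)
EKMNRVZ@3: {C,G} ∩ {A,G} = {G} (intersection, +0)
VZ@4: {G} ∪ {C} = {C,G} (union, +1)
EVZ@4: {C} ∩ {C,G} = {C} (intersection, +0)
NR@4: {G} ∪ {C} = {C,G} (union, +1)
MNR@4: {T} ∪ {C,G} = {C,G,T} (union, +1)
KMNR@4: {A} ∪ {C,G,T} = {A,C,G,T} (union, +1)
EKMNRVZ@4: {C} ∩ {A,C,G,T} = {C} (intersection, +0)
VZ@5: {T} ∪ {G} = {G,T} (union, +1)
EVZ@5: {T} ∩ {G,T} = {T} (intersection, +0)
NR@5: {G} ∪ {C} = {C,G} (union, +1)
MNR@5: {T} ∪ {C,G} = {C,G,T} (union, +1)
KMNR@5: {G} ∩ {C,G,T} = {G} (intersection, +0)
EKMNRVZ@5: {T} ∪ {G} = {G,T} (union, +1)
per-site changes: [3, 3, 3, 3, 4, 4]; total = 20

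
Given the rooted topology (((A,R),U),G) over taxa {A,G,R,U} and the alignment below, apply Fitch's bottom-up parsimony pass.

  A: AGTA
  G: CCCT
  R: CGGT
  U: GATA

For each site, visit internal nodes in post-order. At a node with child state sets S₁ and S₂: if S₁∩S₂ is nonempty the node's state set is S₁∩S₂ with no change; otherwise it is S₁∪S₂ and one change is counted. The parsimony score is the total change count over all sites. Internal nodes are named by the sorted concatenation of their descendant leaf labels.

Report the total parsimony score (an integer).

8

site 0, node AR: A={A} ∪ R={C} → {A,C} (+1)
site 0, node ARU: AR={A,C} ∪ U={G} → {A,C,G} (+1)
site 0, node AGRU: ARU={A,C,G} ∩ G={C} → {C} (+0)
site 1, node AR: A={G} ∩ R={G} → {G} (+0)
site 1, node ARU: AR={G} ∪ U={A} → {A,G} (+1)
site 1, node AGRU: ARU={A,G} ∪ G={C} → {A,C,G} (+1)
site 2, node AR: A={T} ∪ R={G} → {G,T} (+1)
site 2, node ARU: AR={G,T} ∩ U={T} → {T} (+0)
site 2, node AGRU: ARU={T} ∪ G={C} → {C,T} (+1)
site 3, node AR: A={A} ∪ R={T} → {A,T} (+1)
site 3, node ARU: AR={A,T} ∩ U={A} → {A} (+0)
site 3, node AGRU: ARU={A} ∪ G={T} → {A,T} (+1)
per-site changes: [2, 2, 2, 2]; total = 8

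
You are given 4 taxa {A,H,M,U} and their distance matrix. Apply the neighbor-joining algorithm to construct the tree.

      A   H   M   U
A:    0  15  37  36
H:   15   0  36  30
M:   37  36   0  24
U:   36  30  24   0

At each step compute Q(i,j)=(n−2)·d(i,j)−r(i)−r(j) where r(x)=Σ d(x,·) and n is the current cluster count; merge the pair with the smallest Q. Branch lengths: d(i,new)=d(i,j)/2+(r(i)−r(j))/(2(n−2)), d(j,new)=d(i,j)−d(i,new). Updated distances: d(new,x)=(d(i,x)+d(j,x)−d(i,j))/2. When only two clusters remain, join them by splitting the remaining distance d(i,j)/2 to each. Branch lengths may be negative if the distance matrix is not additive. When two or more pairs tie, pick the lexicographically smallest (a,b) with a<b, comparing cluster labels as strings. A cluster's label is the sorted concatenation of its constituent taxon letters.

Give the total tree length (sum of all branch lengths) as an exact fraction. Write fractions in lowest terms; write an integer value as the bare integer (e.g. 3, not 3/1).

step 1: merge (A,H) at d=15, Q=-139; branch lengths A→37/4, H→23/4; new cluster AH
  updated: d(AH,M)=29, d(AH,U)=51/2
step 2: merge (AH,M) at d=29, Q=-157/2; branch lengths AH→61/4, M→55/4; new cluster AHM
  updated: d(AHM,U)=41/4
step 3: merge (AHM,U) at d=41/4; branch lengths AHM→41/8, U→41/8; new cluster AHMU
final tree: (((A:37/4,H:23/4):61/4,M:55/4):41/8,U:41/8)
total length: 217/4

217/4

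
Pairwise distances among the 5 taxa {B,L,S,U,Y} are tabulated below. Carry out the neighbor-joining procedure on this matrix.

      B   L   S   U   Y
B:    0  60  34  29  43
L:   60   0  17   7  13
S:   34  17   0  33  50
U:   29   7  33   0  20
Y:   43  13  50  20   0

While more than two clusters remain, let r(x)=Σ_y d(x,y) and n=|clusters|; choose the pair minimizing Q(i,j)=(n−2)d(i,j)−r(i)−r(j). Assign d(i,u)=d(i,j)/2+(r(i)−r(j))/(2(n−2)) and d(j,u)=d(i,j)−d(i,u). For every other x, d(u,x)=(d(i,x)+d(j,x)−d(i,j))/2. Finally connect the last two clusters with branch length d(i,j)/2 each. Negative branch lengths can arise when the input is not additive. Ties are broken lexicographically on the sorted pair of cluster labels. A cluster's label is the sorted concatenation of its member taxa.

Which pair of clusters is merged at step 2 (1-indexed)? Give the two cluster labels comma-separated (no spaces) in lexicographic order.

step 1: merge (B,S) at d=34, Q=-198; branch lengths B→67/3, S→35/3; new cluster BS
  updated: d(BS,L)=43/2, d(BS,U)=14, d(BS,Y)=59/2
step 2: merge (BS,U) at d=14, Q=-78; branch lengths BS→13, U→1; new cluster BSU
  updated: d(BSU,L)=29/4, d(BSU,Y)=71/4
step 3: merge (BSU,L) at d=29/4, Q=-38; branch lengths BSU→6, L→5/4; new cluster BLSU
  updated: d(BLSU,Y)=47/4
step 4: merge (BLSU,Y) at d=47/4; branch lengths BLSU→47/8, Y→47/8; new cluster BLSUY
final tree: ((((B:67/3,S:35/3):13,U:1):6,L:5/4):47/8,Y:47/8)
total length: 67

BS,U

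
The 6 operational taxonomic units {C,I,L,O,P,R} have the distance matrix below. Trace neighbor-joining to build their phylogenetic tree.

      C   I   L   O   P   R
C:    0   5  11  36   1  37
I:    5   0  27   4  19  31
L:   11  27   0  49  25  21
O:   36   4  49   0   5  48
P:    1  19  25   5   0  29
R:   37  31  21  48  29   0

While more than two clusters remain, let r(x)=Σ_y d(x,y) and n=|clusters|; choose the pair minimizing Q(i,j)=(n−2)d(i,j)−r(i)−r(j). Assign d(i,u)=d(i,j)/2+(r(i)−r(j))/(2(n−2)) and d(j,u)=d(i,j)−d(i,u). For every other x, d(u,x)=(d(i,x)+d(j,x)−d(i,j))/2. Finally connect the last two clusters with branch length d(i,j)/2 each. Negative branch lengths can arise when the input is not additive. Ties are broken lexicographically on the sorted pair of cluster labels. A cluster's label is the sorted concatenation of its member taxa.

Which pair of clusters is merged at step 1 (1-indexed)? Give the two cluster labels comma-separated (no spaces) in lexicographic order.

iteration 1: select L,R (d=21, Q=-215); attach at lengths (51/8, 117/8); label the merged cluster LR
  updated: d(C,LR)=27/2, d(I,LR)=37/2, d(LR,O)=38, d(LR,P)=33/2
iteration 2: select I,O (d=4, Q=-235/2); attach at lengths (-49/12, 97/12); label the merged cluster IO
  updated: d(C,IO)=37/2, d(IO,LR)=105/4, d(IO,P)=10
iteration 3: select C,LR (d=27/2, Q=-249/4); attach at lengths (15/16, 201/16); label the merged cluster CLR
  updated: d(CLR,IO)=125/8, d(CLR,P)=2
iteration 4: select CLR,IO (d=125/8, Q=-221/8); attach at lengths (61/16, 189/16); label the merged cluster CILOR
  updated: d(CILOR,P)=-29/16
iteration 5: select CILOR,P (d=-29/16); attach at lengths (-29/32, -29/32); label the merged cluster CILOPR
final tree: (((C:15/16,(L:51/8,R:117/8):201/16):61/16,(I:-49/12,O:97/12):189/16):-29/32,P:-29/32)
total length: 837/16

L,R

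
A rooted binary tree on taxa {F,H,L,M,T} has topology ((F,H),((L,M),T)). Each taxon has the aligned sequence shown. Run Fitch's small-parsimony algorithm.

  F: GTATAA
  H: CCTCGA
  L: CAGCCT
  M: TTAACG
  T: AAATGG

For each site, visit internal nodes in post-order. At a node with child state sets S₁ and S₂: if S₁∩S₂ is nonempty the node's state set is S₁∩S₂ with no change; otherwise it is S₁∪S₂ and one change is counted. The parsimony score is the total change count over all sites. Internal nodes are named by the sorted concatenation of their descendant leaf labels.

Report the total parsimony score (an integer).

FH@0: {G} ∪ {C} = {C,G} (union, +1)
LM@0: {C} ∪ {T} = {C,T} (union, +1)
LMT@0: {C,T} ∪ {A} = {A,C,T} (union, +1)
FHLMT@0: {C,G} ∩ {A,C,T} = {C} (intersection, +0)
FH@1: {T} ∪ {C} = {C,T} (union, +1)
LM@1: {A} ∪ {T} = {A,T} (union, +1)
LMT@1: {A,T} ∩ {A} = {A} (intersection, +0)
FHLMT@1: {C,T} ∪ {A} = {A,C,T} (union, +1)
FH@2: {A} ∪ {T} = {A,T} (union, +1)
LM@2: {G} ∪ {A} = {A,G} (union, +1)
LMT@2: {A,G} ∩ {A} = {A} (intersection, +0)
FHLMT@2: {A,T} ∩ {A} = {A} (intersection, +0)
FH@3: {T} ∪ {C} = {C,T} (union, +1)
LM@3: {C} ∪ {A} = {A,C} (union, +1)
LMT@3: {A,C} ∪ {T} = {A,C,T} (union, +1)
FHLMT@3: {C,T} ∩ {A,C,T} = {C,T} (intersection, +0)
FH@4: {A} ∪ {G} = {A,G} (union, +1)
LM@4: {C} ∩ {C} = {C} (intersection, +0)
LMT@4: {C} ∪ {G} = {C,G} (union, +1)
FHLMT@4: {A,G} ∩ {C,G} = {G} (intersection, +0)
FH@5: {A} ∩ {A} = {A} (intersection, +0)
LM@5: {T} ∪ {G} = {G,T} (union, +1)
LMT@5: {G,T} ∩ {G} = {G} (intersection, +0)
FHLMT@5: {A} ∪ {G} = {A,G} (union, +1)
per-site changes: [3, 3, 2, 3, 2, 2]; total = 15

15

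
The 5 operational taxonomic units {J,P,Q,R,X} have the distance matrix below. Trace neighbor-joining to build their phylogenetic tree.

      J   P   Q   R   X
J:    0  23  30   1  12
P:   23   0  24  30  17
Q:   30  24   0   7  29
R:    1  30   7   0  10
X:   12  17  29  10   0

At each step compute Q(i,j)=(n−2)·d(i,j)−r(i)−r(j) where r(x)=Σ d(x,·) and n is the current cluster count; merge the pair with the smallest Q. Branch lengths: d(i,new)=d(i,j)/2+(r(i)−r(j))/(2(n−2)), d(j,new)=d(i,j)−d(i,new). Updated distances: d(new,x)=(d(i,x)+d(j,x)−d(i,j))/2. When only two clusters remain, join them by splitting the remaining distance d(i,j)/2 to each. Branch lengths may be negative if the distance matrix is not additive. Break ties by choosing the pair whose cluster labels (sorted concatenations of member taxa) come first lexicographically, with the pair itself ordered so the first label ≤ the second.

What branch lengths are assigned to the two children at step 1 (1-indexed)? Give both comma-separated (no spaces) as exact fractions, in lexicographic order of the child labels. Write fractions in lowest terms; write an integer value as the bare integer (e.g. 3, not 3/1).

iteration 1: select Q,R (d=7, Q=-117); attach at lengths (21/2, -7/2); label the merged cluster QR
  updated: d(J,QR)=12, d(P,QR)=47/2, d(QR,X)=16
iteration 2: select J,QR (d=12, Q=-149/2); attach at lengths (39/8, 57/8); label the merged cluster JQR
  updated: d(JQR,P)=69/4, d(JQR,X)=8
iteration 3: select JQR,P (d=69/4, Q=-169/4); attach at lengths (33/8, 105/8); label the merged cluster JPQR
  updated: d(JPQR,X)=31/8
iteration 4: select JPQR,X (d=31/8); attach at lengths (31/16, 31/16); label the merged cluster JPQRX
final tree: (((J:39/8,(Q:21/2,R:-7/2):57/8):33/8,P:105/8):31/16,X:31/16)
total length: 321/8

21/2,-7/2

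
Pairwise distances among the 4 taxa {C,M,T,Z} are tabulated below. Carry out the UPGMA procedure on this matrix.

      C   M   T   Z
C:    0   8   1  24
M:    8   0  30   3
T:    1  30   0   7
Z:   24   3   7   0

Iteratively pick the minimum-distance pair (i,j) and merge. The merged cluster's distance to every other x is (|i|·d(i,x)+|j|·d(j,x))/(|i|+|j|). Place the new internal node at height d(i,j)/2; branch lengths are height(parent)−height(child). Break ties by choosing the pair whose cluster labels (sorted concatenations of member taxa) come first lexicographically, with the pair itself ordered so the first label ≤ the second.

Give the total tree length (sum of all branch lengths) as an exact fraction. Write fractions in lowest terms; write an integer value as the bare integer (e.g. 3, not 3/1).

77/4

1. join C+T (d=1) ⇒ CT; edges |C|=1/2, |T|=1/2
  updated: d(CT,M)=19, d(CT,Z)=31/2
2. join M+Z (d=3) ⇒ MZ; edges |M|=3/2, |Z|=3/2
  updated: d(CT,MZ)=69/4
3. join CT+MZ (d=69/4) ⇒ CMTZ; edges |CT|=65/8, |MZ|=57/8
final tree: ((C:1/2,T:1/2):65/8,(M:3/2,Z:3/2):57/8)
total length: 77/4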